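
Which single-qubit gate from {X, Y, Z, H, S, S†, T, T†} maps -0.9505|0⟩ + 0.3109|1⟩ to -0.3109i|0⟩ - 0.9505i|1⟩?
Y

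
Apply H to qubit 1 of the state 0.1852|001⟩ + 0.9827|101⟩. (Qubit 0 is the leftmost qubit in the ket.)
0.131|001⟩ + 0.131|011⟩ + 0.6949|101⟩ + 0.6949|111⟩

H on qubit 1 mixes each pair of kets that differ only in qubit 1: amplitudes (a, b) of (|…0…⟩, |…1…⟩) become ((a + b)/√2, (a − b)/√2). Kets absent from the input have amplitude 0.
(|001⟩, |011⟩): (a, b) = (0.1852, 0) → (0.131, 0.131)
(|101⟩, |111⟩): (a, b) = (0.9827, 0) → (0.6949, 0.6949)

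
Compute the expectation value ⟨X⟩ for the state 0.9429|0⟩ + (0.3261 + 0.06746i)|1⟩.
0.615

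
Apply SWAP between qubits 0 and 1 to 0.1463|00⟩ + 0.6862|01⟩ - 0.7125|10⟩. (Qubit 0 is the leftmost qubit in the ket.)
0.1463|00⟩ - 0.7125|01⟩ + 0.6862|10⟩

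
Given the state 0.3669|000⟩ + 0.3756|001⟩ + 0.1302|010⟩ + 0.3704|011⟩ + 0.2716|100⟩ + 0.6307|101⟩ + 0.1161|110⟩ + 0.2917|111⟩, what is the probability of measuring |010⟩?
0.01695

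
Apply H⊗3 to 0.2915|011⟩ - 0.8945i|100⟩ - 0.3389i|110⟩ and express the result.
(0.1031 - 0.4361i)|000⟩ + (-0.1031 - 0.4361i)|001⟩ + (-0.1031 - 0.1964i)|010⟩ + (0.1031 - 0.1964i)|011⟩ + (0.1031 + 0.4361i)|100⟩ + (-0.1031 + 0.4361i)|101⟩ + (-0.1031 + 0.1964i)|110⟩ + (0.1031 + 0.1964i)|111⟩

H⊗3 gives amp(|y⟩) = (1/2√2) Σ_x (−1)^(x·y) amp(|x⟩), where x·y is the number of positions in which both x and y have a 1.
|000⟩: (0.2915 - 0.8945i - 0.3389i)/(2√2) = (0.1031 - 0.4361i)
|001⟩: (-0.2915 - 0.8945i - 0.3389i)/(2√2) = (-0.1031 - 0.4361i)
|010⟩: (-0.2915 - 0.8945i + 0.3389i)/(2√2) = (-0.1031 - 0.1964i)
|011⟩: (0.2915 - 0.8945i + 0.3389i)/(2√2) = (0.1031 - 0.1964i)
|100⟩: (0.2915 + 0.8945i + 0.3389i)/(2√2) = (0.1031 + 0.4361i)
|101⟩: (-0.2915 + 0.8945i + 0.3389i)/(2√2) = (-0.1031 + 0.4361i)
|110⟩: (-0.2915 + 0.8945i - 0.3389i)/(2√2) = (-0.1031 + 0.1964i)
|111⟩: (0.2915 + 0.8945i - 0.3389i)/(2√2) = (0.1031 + 0.1964i)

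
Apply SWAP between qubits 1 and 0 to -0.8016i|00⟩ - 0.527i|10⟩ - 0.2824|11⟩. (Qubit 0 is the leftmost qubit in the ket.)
-0.8016i|00⟩ - 0.527i|01⟩ - 0.2824|11⟩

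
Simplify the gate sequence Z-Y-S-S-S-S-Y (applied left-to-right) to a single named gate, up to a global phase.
Z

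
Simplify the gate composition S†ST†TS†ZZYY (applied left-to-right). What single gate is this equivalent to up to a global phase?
S†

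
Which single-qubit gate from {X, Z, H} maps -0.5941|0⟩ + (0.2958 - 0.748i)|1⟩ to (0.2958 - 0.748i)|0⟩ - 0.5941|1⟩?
X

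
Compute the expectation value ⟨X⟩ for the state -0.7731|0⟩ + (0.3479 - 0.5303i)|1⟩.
-0.5379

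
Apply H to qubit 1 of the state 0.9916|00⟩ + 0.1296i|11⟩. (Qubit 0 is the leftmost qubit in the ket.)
0.7012|00⟩ + 0.7012|01⟩ + 0.09164i|10⟩ - 0.09164i|11⟩

H on qubit 1 mixes each pair of kets that differ only in qubit 1: amplitudes (a, b) of (|…0…⟩, |…1…⟩) become ((a + b)/√2, (a − b)/√2). Kets absent from the input have amplitude 0.
(|00⟩, |01⟩): (a, b) = (0.9916, 0) → (0.7012, 0.7012)
(|10⟩, |11⟩): (a, b) = (0, 0.1296i) → (0.09164i, -0.09164i)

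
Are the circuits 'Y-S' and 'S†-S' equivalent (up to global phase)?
No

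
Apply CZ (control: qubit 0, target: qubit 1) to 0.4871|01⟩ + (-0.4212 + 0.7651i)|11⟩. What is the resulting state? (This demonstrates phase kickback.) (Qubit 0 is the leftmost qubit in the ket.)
0.4871|01⟩ + (0.4212 - 0.7651i)|11⟩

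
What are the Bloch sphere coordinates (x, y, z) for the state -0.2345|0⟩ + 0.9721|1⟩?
(-0.4559, 0, -0.89)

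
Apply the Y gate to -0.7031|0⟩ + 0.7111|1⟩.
-0.7111i|0⟩ - 0.7031i|1⟩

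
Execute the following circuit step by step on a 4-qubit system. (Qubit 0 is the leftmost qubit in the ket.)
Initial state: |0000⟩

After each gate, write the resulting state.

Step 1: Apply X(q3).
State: |0001⟩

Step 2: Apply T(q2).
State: |0001⟩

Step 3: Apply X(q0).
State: |1001⟩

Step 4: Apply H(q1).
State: 1/√2|1001⟩ + 1/√2|1101⟩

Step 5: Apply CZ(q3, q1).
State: 1/√2|1001⟩ - 1/√2|1101⟩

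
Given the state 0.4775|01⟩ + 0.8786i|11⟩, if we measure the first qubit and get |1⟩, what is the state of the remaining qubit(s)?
i|1⟩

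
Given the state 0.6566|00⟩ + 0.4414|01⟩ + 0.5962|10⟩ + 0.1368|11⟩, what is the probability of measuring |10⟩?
0.3555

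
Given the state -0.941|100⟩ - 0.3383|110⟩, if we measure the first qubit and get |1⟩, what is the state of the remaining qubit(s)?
-0.941|00⟩ - 0.3383|10⟩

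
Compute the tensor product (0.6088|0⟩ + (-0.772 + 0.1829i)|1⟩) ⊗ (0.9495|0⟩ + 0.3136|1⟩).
0.5781|00⟩ + 0.1909|01⟩ + (-0.733 + 0.1737i)|10⟩ + (-0.2421 + 0.05736i)|11⟩

amp(|b₁b₂…⟩) = product of the factor amplitudes for bits b₁, b₂, …; only kets whose every factor amplitude is nonzero survive.
|00⟩: (0.6088)(0.9495) = 0.5781
|01⟩: (0.6088)(0.3136) = 0.1909
|10⟩: (-0.772 + 0.1829i)(0.9495) = (-0.733 + 0.1737i)
|11⟩: (-0.772 + 0.1829i)(0.3136) = (-0.2421 + 0.05736i)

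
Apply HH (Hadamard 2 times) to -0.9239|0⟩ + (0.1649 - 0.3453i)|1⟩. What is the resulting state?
-0.9239|0⟩ + (0.1649 - 0.3453i)|1⟩

H² = I, so an even number of Hadamards cancels: H^2 = I and the state is unchanged.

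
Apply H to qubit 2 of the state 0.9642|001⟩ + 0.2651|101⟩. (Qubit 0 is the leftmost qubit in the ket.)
0.6818|000⟩ - 0.6818|001⟩ + 0.1875|100⟩ - 0.1875|101⟩

H on qubit 2 mixes each pair of kets that differ only in qubit 2: amplitudes (a, b) of (|…0…⟩, |…1…⟩) become ((a + b)/√2, (a − b)/√2). Kets absent from the input have amplitude 0.
(|000⟩, |001⟩): (a, b) = (0, 0.9642) → (0.6818, -0.6818)
(|100⟩, |101⟩): (a, b) = (0, 0.2651) → (0.1875, -0.1875)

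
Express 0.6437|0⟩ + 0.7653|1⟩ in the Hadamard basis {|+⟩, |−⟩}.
0.9963|+⟩ - 0.08598|−⟩

With |ψ⟩ = α|0⟩ + β|1⟩, the Hadamard-basis coefficients are ⟨+|ψ⟩ = (α + β)/√2 and ⟨−|ψ⟩ = (α − β)/√2.
Here α = 0.6437, β = 0.7653: (α + β)/√2 = 0.9963, (α − β)/√2 = -0.08598.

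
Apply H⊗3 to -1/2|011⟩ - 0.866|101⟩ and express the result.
-0.483|000⟩ + 0.483|001⟩ - 0.1294|010⟩ + 0.1294|011⟩ + 0.1294|100⟩ - 0.1294|101⟩ + 0.483|110⟩ - 0.483|111⟩

H⊗3 gives amp(|y⟩) = (1/2√2) Σ_x (−1)^(x·y) amp(|x⟩), where x·y is the number of positions in which both x and y have a 1.
|000⟩: (-1/2 - 0.866)/(2√2) = -0.483
|001⟩: (1/2 + 0.866)/(2√2) = 0.483
|010⟩: (1/2 - 0.866)/(2√2) = -0.1294
|011⟩: (-1/2 + 0.866)/(2√2) = 0.1294
|100⟩: (-1/2 + 0.866)/(2√2) = 0.1294
|101⟩: (1/2 - 0.866)/(2√2) = -0.1294
|110⟩: (1/2 + 0.866)/(2√2) = 0.483
|111⟩: (-1/2 - 0.866)/(2√2) = -0.483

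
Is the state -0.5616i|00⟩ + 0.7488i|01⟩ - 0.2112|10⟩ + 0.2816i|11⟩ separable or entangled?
Entangled

Writing the state as a|00⟩ + b|01⟩ + c|10⟩ + d|11⟩, it is a product state iff ad − bc = 0.
Here (a, b, c, d) = (-0.5616i, 0.7488i, -0.2112, 0.2816i): ad − bc = (-0.5616i)(0.2816i) − (0.7488i)(-0.2112) = (0.1581 + 0.1581i) ≠ 0, so the state is entangled.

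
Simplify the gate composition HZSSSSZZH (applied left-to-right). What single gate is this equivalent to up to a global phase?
X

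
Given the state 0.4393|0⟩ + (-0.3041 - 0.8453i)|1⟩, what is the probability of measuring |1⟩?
0.807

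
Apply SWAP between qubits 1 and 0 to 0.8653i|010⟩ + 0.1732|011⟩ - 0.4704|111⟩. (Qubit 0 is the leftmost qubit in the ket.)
0.8653i|100⟩ + 0.1732|101⟩ - 0.4704|111⟩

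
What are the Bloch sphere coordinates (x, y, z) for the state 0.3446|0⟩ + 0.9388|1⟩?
(0.647, 0, -0.7626)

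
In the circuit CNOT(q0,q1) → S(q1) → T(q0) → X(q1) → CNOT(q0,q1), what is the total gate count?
5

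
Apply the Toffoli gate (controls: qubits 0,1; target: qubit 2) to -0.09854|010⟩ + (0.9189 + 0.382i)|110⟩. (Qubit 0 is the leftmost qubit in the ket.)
-0.09854|010⟩ + (0.9189 + 0.382i)|111⟩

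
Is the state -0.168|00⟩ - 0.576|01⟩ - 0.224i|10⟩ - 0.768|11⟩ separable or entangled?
Entangled

Writing the state as a|00⟩ + b|01⟩ + c|10⟩ + d|11⟩, it is a product state iff ad − bc = 0.
Here (a, b, c, d) = (-0.168, -0.576, -0.224i, -0.768): ad − bc = (-0.168)(-0.768) − (-0.576)(-0.224i) = (0.129 - 0.129i) ≠ 0, so the state is entangled.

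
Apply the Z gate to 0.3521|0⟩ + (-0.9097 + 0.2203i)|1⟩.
0.3521|0⟩ + (0.9097 - 0.2203i)|1⟩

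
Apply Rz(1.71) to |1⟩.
(0.6562 + 0.7546i)|1⟩

Rz(1.71) = [[e^(−iθ/2), 0], [0, e^(iθ/2)]] with e^(±iθ/2) = cos(θ/2) ± i·sin(θ/2); θ = 1.71, cos(θ/2) ≈ 0.656219, sin(θ/2) ≈ 0.754571.
With a = amp(|0⟩) = 0 and b = amp(|1⟩) = 1:
new amp(|0⟩) = (0.656219 - 0.754571i)·a = 0
new amp(|1⟩) = (0.656219 + 0.754571i)·b = (0.6562 + 0.7546i)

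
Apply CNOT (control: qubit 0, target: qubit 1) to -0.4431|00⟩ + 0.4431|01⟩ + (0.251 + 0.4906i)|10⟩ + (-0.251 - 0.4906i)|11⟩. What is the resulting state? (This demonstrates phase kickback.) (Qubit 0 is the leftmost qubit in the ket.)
-0.4431|00⟩ + 0.4431|01⟩ + (-0.251 - 0.4906i)|10⟩ + (0.251 + 0.4906i)|11⟩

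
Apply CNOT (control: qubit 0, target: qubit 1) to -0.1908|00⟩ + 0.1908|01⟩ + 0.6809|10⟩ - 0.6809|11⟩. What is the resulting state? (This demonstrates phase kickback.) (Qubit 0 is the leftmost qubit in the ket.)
-0.1908|00⟩ + 0.1908|01⟩ - 0.6809|10⟩ + 0.6809|11⟩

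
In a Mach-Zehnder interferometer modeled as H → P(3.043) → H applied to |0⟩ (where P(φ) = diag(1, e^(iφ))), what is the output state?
(0.002428 + 0.04922i)|0⟩ + (0.9976 - 0.04922i)|1⟩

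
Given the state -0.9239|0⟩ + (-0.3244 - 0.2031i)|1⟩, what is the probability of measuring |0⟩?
0.8536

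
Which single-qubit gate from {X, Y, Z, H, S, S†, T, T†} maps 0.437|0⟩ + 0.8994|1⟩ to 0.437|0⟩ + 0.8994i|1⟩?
S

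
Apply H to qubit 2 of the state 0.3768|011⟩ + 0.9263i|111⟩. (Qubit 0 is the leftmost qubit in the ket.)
0.2664|010⟩ - 0.2664|011⟩ + 0.655i|110⟩ - 0.655i|111⟩

H on qubit 2 mixes each pair of kets that differ only in qubit 2: amplitudes (a, b) of (|…0…⟩, |…1…⟩) become ((a + b)/√2, (a − b)/√2). Kets absent from the input have amplitude 0.
(|010⟩, |011⟩): (a, b) = (0, 0.3768) → (0.2664, -0.2664)
(|110⟩, |111⟩): (a, b) = (0, 0.9263i) → (0.655i, -0.655i)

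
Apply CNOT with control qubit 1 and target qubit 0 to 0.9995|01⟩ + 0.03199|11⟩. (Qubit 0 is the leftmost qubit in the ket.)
0.03199|01⟩ + 0.9995|11⟩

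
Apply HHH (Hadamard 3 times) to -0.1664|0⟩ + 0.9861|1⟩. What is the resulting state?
0.5796|0⟩ - 0.8149|1⟩

H² = I, so H^3 = H: a single Hadamard. With (a, b) = (-0.1664, 0.9861), H gives ((a + b)/√2, (a − b)/√2) = (0.5796, -0.8149).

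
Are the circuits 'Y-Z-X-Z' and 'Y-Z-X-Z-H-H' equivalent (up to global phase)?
Yes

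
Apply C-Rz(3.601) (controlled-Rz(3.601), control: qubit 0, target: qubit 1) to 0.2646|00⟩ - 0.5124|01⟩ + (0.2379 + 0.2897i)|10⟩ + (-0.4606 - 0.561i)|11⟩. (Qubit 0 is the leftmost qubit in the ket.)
0.2646|00⟩ - 0.5124|01⟩ + (0.2279 - 0.2976i)|10⟩ + (0.6511 - 0.3208i)|11⟩

C-Rz(3.601) leaves the control-|0⟩ kets |00⟩, |01⟩ unchanged and applies Rz(3.601) to qubit 1 on the control-|1⟩ pair (|10⟩, |11⟩).
Rz(3.601) = [[e^(−iθ/2), 0], [0, e^(iθ/2)]] with e^(±iθ/2) = cos(θ/2) ± i·sin(θ/2); θ = 3.601, cos(θ/2) ≈ -0.227689, sin(θ/2) ≈ 0.973734.
With a = amp(|10⟩) = (0.2379 + 0.2897i) and b = amp(|11⟩) = (-0.4606 - 0.561i):
new amp(|10⟩) = (-0.227689 - 0.973734i)·a = (0.2279 - 0.2976i)
new amp(|11⟩) = (-0.227689 + 0.973734i)·b = (0.6511 - 0.3208i)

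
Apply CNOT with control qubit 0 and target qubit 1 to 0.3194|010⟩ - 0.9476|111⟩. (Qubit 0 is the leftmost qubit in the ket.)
0.3194|010⟩ - 0.9476|101⟩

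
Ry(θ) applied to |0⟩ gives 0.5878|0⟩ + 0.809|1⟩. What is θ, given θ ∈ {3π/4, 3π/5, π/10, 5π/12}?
3π/5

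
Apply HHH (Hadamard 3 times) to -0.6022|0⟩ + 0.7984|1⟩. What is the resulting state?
0.1387|0⟩ - 0.9904|1⟩

H² = I, so H^3 = H: a single Hadamard. With (a, b) = (-0.6022, 0.7984), H gives ((a + b)/√2, (a − b)/√2) = (0.1387, -0.9904).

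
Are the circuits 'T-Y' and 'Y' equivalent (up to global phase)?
No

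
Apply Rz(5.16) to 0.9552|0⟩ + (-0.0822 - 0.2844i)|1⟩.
(-0.8085 - 0.5087i)|0⟩ + (0.221 + 0.1969i)|1⟩

Rz(5.16) = [[e^(−iθ/2), 0], [0, e^(iθ/2)]] with e^(±iθ/2) = cos(θ/2) ± i·sin(θ/2); θ = 5.16, cos(θ/2) ≈ -0.846408, sin(θ/2) ≈ 0.532535.
With a = amp(|0⟩) = 0.9552 and b = amp(|1⟩) = (-0.0822 - 0.2844i):
new amp(|0⟩) = (-0.846408 - 0.532535i)·a = (-0.8085 - 0.5087i)
new amp(|1⟩) = (-0.846408 + 0.532535i)·b = (0.221 + 0.1969i)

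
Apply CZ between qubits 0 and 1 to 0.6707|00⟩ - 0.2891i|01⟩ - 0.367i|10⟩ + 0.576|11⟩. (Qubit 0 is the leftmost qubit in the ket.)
0.6707|00⟩ - 0.2891i|01⟩ - 0.367i|10⟩ - 0.576|11⟩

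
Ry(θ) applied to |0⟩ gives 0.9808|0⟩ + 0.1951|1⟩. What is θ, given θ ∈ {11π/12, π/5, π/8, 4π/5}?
π/8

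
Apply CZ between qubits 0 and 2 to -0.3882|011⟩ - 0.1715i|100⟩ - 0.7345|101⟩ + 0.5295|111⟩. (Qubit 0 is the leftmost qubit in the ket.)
-0.3882|011⟩ - 0.1715i|100⟩ + 0.7345|101⟩ - 0.5295|111⟩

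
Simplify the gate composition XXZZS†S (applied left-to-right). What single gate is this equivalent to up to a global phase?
I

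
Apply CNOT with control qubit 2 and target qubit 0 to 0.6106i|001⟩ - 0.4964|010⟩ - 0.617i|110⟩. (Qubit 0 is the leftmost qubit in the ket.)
-0.4964|010⟩ + 0.6106i|101⟩ - 0.617i|110⟩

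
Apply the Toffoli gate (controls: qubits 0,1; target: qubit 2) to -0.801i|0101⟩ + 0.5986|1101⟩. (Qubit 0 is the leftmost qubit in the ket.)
-0.801i|0101⟩ + 0.5986|1111⟩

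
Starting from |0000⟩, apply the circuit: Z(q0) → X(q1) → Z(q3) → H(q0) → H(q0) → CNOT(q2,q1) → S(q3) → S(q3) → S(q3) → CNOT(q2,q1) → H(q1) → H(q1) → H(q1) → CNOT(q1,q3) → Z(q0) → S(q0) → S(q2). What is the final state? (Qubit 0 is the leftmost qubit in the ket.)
1/√2|0000⟩ - 1/√2|0101⟩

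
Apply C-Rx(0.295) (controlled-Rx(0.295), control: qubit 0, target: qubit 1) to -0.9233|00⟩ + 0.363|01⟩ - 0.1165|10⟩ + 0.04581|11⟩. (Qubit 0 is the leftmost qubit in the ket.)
-0.9233|00⟩ + 0.363|01⟩ + (-0.1152 - 0.006733i)|10⟩ + (0.04531 + 0.01712i)|11⟩

C-Rx(0.295) leaves the control-|0⟩ kets |00⟩, |01⟩ unchanged and applies Rx(0.295) to qubit 1 on the control-|1⟩ pair (|10⟩, |11⟩).
Rx(0.295) = [[cos(θ/2), −i·sin(θ/2)], [−i·sin(θ/2), cos(θ/2)]]; θ = 0.295, cos(θ/2) ≈ 0.989142, sin(θ/2) ≈ 0.146966.
With a = amp(|10⟩) = -0.1165 and b = amp(|11⟩) = 0.04581:
new amp(|10⟩) = (0.989142)·a + (-0.146966i)·b = (-0.1152 - 0.006733i)
new amp(|11⟩) = (-0.146966i)·a + (0.989142)·b = (0.04531 + 0.01712i)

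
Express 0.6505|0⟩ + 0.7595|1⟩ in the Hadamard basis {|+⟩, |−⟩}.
0.997|+⟩ - 0.07707|−⟩

With |ψ⟩ = α|0⟩ + β|1⟩, the Hadamard-basis coefficients are ⟨+|ψ⟩ = (α + β)/√2 and ⟨−|ψ⟩ = (α − β)/√2.
Here α = 0.6505, β = 0.7595: (α + β)/√2 = 0.997, (α − β)/√2 = -0.07707.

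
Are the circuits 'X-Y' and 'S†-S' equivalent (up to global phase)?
No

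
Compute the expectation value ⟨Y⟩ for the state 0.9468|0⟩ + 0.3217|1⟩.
0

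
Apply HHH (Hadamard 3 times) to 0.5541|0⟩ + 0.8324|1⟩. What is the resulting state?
0.9804|0⟩ - 0.1968|1⟩

H² = I, so H^3 = H: a single Hadamard. With (a, b) = (0.5541, 0.8324), H gives ((a + b)/√2, (a − b)/√2) = (0.9804, -0.1968).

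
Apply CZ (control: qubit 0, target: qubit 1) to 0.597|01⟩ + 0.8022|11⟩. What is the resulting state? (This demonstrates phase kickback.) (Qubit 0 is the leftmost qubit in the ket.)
0.597|01⟩ - 0.8022|11⟩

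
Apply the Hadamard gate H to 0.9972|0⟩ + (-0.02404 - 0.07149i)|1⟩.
(0.6881 - 0.05055i)|0⟩ + (0.7221 + 0.05055i)|1⟩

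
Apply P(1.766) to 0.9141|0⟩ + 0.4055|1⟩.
0.9141|0⟩ + (-0.07865 + 0.3978i)|1⟩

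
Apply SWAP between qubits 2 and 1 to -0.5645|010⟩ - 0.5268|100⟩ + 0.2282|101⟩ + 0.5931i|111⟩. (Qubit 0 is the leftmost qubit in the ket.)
-0.5645|001⟩ - 0.5268|100⟩ + 0.2282|110⟩ + 0.5931i|111⟩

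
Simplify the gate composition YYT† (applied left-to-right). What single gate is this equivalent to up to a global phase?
T†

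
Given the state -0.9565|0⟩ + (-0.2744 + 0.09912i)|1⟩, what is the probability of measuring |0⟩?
0.9149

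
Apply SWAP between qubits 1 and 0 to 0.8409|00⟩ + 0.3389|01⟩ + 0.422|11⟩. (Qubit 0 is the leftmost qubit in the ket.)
0.8409|00⟩ + 0.3389|10⟩ + 0.422|11⟩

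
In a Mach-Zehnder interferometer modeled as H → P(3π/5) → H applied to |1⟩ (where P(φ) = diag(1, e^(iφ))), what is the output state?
(0.6545 - 0.4755i)|0⟩ + (0.3455 + 0.4755i)|1⟩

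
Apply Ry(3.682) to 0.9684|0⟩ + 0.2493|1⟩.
-0.4987|0⟩ + 0.8667|1⟩

Ry(3.682) = [[cos(θ/2), −sin(θ/2)], [sin(θ/2), cos(θ/2)]]; θ = 3.682, cos(θ/2) ≈ -0.266928, sin(θ/2) ≈ 0.963717.
With a = amp(|0⟩) = 0.9684 and b = amp(|1⟩) = 0.2493:
new amp(|0⟩) = (-0.266928)·a + (-0.963717)·b = -0.4987
new amp(|1⟩) = (0.963717)·a + (-0.266928)·b = 0.8667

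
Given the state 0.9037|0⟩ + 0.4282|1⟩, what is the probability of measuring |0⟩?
0.8167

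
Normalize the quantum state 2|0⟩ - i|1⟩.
0.8944|0⟩ - (1/√5)i|1⟩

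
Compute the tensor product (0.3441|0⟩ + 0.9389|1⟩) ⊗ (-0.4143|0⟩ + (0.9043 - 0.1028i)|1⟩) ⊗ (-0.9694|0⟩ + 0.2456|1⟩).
0.1382|000⟩ - 0.03501|001⟩ + (-0.3016 + 0.03429i)|010⟩ + (0.07642 - 0.008688i)|011⟩ + 0.3771|100⟩ - 0.09554|101⟩ + (-0.8231 + 0.09357i)|110⟩ + (0.2085 - 0.02371i)|111⟩

amp(|b₁b₂…⟩) = product of the factor amplitudes for bits b₁, b₂, …; only kets whose every factor amplitude is nonzero survive.
|000⟩: (0.3441)(-0.4143)(-0.9694) = 0.1382
|001⟩: (0.3441)(-0.4143)(0.2456) = -0.03501
|010⟩: (0.3441)(0.9043 - 0.1028i)(-0.9694) = (-0.3016 + 0.03429i)
|011⟩: (0.3441)(0.9043 - 0.1028i)(0.2456) = (0.07642 - 0.008688i)
|100⟩: (0.9389)(-0.4143)(-0.9694) = 0.3771
|101⟩: (0.9389)(-0.4143)(0.2456) = -0.09554
|110⟩: (0.9389)(0.9043 - 0.1028i)(-0.9694) = (-0.8231 + 0.09357i)
|111⟩: (0.9389)(0.9043 - 0.1028i)(0.2456) = (0.2085 - 0.02371i)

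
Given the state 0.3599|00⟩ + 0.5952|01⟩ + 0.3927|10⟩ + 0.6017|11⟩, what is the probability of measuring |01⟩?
0.3543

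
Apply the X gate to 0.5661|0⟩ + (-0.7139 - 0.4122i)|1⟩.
(-0.7139 - 0.4122i)|0⟩ + 0.5661|1⟩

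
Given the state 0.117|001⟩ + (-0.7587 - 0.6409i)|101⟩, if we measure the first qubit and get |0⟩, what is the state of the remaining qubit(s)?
|01⟩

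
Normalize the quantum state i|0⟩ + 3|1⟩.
0.3162i|0⟩ + 0.9487|1⟩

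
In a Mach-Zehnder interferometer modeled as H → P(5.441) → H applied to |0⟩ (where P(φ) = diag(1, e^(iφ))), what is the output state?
(0.8329 - 0.373i)|0⟩ + (0.1671 + 0.373i)|1⟩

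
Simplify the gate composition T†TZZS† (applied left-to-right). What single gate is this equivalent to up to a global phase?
S†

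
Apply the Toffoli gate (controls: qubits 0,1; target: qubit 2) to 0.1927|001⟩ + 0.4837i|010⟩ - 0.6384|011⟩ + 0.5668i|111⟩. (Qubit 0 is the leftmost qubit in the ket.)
0.1927|001⟩ + 0.4837i|010⟩ - 0.6384|011⟩ + 0.5668i|110⟩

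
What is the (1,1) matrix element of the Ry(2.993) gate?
0.07423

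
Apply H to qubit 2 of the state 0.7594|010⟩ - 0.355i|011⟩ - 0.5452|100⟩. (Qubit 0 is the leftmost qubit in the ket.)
(0.537 - 0.251i)|010⟩ + (0.537 + 0.251i)|011⟩ - 0.3855|100⟩ - 0.3855|101⟩

H on qubit 2 mixes each pair of kets that differ only in qubit 2: amplitudes (a, b) of (|…0…⟩, |…1…⟩) become ((a + b)/√2, (a − b)/√2). Kets absent from the input have amplitude 0.
(|010⟩, |011⟩): (a, b) = (0.7594, -0.355i) → ((0.537 - 0.251i), (0.537 + 0.251i))
(|100⟩, |101⟩): (a, b) = (-0.5452, 0) → (-0.3855, -0.3855)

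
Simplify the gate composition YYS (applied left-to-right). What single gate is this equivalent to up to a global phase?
S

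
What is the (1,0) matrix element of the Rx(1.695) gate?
-0.7496i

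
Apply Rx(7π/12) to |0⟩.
0.6088|0⟩ - 0.7934i|1⟩

Rx(7π/12) = [[cos(θ/2), −i·sin(θ/2)], [−i·sin(θ/2), cos(θ/2)]]; θ = 7π/12, cos(θ/2) ≈ 0.608761, sin(θ/2) ≈ 0.793353.
With a = amp(|0⟩) = 1 and b = amp(|1⟩) = 0:
new amp(|0⟩) = (0.608761)·a + (-0.793353i)·b = 0.6088
new amp(|1⟩) = (-0.793353i)·a + (0.608761)·b = -0.7934i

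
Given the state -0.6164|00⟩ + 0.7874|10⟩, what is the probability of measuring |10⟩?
0.62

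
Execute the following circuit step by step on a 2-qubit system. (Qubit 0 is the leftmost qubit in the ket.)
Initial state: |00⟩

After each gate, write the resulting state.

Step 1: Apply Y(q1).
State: i|01⟩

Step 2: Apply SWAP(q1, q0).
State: i|10⟩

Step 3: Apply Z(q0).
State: -i|10⟩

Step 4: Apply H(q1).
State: -(1/√2)i|10⟩ - (1/√2)i|11⟩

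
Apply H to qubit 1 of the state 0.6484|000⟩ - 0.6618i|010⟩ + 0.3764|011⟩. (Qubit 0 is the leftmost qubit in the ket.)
(0.4585 - 0.468i)|000⟩ + 0.2662|001⟩ + (0.4585 + 0.468i)|010⟩ - 0.2662|011⟩

H on qubit 1 mixes each pair of kets that differ only in qubit 1: amplitudes (a, b) of (|…0…⟩, |…1…⟩) become ((a + b)/√2, (a − b)/√2). Kets absent from the input have amplitude 0.
(|000⟩, |010⟩): (a, b) = (0.6484, -0.6618i) → ((0.4585 - 0.468i), (0.4585 + 0.468i))
(|001⟩, |011⟩): (a, b) = (0, 0.3764) → (0.2662, -0.2662)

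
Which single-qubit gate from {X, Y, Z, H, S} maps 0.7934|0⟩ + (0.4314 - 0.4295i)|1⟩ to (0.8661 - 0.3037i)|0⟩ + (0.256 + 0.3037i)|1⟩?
H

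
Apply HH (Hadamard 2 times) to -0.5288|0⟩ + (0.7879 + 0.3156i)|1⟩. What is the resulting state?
-0.5288|0⟩ + (0.7879 + 0.3156i)|1⟩

H² = I, so an even number of Hadamards cancels: H^2 = I and the state is unchanged.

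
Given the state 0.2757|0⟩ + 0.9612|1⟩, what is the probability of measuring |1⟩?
0.9239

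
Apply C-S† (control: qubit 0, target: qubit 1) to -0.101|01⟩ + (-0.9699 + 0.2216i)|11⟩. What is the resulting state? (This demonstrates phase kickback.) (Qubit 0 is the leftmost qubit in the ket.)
-0.101|01⟩ + (0.2216 + 0.9699i)|11⟩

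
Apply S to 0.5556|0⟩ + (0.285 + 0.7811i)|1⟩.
0.5556|0⟩ + (-0.7811 + 0.285i)|1⟩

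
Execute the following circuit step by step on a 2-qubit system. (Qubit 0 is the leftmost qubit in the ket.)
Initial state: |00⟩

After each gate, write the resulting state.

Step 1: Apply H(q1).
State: 1/√2|00⟩ + 1/√2|01⟩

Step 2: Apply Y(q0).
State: (1/√2)i|10⟩ + (1/√2)i|11⟩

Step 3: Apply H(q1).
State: i|10⟩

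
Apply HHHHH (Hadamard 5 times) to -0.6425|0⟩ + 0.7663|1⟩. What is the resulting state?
0.08754|0⟩ - 0.9962|1⟩

H² = I, so H^5 = H: a single Hadamard. With (a, b) = (-0.6425, 0.7663), H gives ((a + b)/√2, (a − b)/√2) = (0.08754, -0.9962).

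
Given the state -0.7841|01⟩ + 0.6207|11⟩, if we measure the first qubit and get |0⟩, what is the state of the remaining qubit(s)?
-|1⟩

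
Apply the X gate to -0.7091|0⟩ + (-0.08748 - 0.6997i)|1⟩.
(-0.08748 - 0.6997i)|0⟩ - 0.7091|1⟩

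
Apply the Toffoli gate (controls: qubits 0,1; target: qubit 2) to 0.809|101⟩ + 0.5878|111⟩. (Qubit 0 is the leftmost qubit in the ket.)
0.809|101⟩ + 0.5878|110⟩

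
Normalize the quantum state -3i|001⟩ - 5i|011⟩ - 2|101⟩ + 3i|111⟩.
-0.4376i|001⟩ - 0.7293i|011⟩ - 0.2917|101⟩ + 0.4376i|111⟩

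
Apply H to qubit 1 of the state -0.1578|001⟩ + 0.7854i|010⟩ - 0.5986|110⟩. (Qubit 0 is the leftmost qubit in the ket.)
0.5554i|000⟩ - 0.1116|001⟩ - 0.5554i|010⟩ - 0.1116|011⟩ - 0.4233|100⟩ + 0.4233|110⟩

H on qubit 1 mixes each pair of kets that differ only in qubit 1: amplitudes (a, b) of (|…0…⟩, |…1…⟩) become ((a + b)/√2, (a − b)/√2). Kets absent from the input have amplitude 0.
(|000⟩, |010⟩): (a, b) = (0, 0.7854i) → (0.5554i, -0.5554i)
(|001⟩, |011⟩): (a, b) = (-0.1578, 0) → (-0.1116, -0.1116)
(|100⟩, |110⟩): (a, b) = (0, -0.5986) → (-0.4233, 0.4233)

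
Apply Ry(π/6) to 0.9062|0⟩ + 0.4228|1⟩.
0.7659|0⟩ + 0.6429|1⟩

Ry(π/6) = [[cos(θ/2), −sin(θ/2)], [sin(θ/2), cos(θ/2)]]; θ = π/6, cos(θ/2) ≈ 0.965926, sin(θ/2) ≈ 0.258819.
With a = amp(|0⟩) = 0.9062 and b = amp(|1⟩) = 0.4228:
new amp(|0⟩) = (0.965926)·a + (-0.258819)·b = 0.7659
new amp(|1⟩) = (0.258819)·a + (0.965926)·b = 0.6429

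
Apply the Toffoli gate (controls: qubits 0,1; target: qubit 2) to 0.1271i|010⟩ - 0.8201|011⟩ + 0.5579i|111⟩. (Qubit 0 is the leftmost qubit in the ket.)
0.1271i|010⟩ - 0.8201|011⟩ + 0.5579i|110⟩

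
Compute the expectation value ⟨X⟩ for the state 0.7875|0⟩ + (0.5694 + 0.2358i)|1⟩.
0.8968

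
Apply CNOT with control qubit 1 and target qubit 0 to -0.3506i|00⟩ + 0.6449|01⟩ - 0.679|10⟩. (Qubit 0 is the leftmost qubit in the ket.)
-0.3506i|00⟩ - 0.679|10⟩ + 0.6449|11⟩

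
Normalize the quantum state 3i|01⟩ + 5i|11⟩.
0.5145i|01⟩ + 0.8575i|11⟩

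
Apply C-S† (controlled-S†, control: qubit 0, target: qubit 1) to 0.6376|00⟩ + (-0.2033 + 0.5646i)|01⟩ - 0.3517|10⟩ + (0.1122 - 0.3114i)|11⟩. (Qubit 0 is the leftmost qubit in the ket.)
0.6376|00⟩ + (-0.2033 + 0.5646i)|01⟩ - 0.3517|10⟩ + (-0.3114 - 0.1122i)|11⟩

C-S† leaves the control-|0⟩ kets |00⟩, |01⟩ unchanged and applies S† to qubit 1 on the control-|1⟩ pair (|10⟩, |11⟩).
S† = [[1, 0], [0, -i]].
With a = amp(|10⟩) = -0.3517 and b = amp(|11⟩) = (0.1122 - 0.3114i):
new amp(|10⟩) = (1)·a = -0.3517
new amp(|11⟩) = (-i)·b = (-0.3114 - 0.1122i)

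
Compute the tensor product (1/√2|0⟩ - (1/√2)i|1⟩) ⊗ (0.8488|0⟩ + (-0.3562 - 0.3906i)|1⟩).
0.6002|00⟩ + (-0.2519 - 0.2762i)|01⟩ - 0.6002i|10⟩ + (-0.2762 + 0.2519i)|11⟩

amp(|b₁b₂…⟩) = product of the factor amplitudes for bits b₁, b₂, …; only kets whose every factor amplitude is nonzero survive.
|00⟩: (1/√2)(0.8488) = 0.6002
|01⟩: (1/√2)(-0.3562 - 0.3906i) = (-0.2519 - 0.2762i)
|10⟩: (-(1/√2)i)(0.8488) = -0.6002i
|11⟩: (-(1/√2)i)(-0.3562 - 0.3906i) = (-0.2762 + 0.2519i)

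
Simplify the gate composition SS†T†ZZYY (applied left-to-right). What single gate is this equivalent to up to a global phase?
T†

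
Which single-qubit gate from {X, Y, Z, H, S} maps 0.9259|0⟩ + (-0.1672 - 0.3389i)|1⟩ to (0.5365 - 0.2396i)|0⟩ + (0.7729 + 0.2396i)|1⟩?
H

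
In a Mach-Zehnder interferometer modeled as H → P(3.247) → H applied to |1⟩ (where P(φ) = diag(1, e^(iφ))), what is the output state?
(0.9972 + 0.05261i)|0⟩ + (0.002775 - 0.05261i)|1⟩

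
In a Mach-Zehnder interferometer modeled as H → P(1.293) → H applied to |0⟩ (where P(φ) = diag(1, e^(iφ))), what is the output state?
(0.6371 + 0.4808i)|0⟩ + (0.3629 - 0.4808i)|1⟩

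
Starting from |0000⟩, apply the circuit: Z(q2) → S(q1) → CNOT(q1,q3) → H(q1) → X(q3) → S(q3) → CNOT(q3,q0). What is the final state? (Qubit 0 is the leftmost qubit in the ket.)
(1/√2)i|1001⟩ + (1/√2)i|1101⟩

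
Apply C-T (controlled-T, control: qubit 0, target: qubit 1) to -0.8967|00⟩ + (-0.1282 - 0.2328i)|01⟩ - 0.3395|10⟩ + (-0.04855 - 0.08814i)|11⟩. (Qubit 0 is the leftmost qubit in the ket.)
-0.8967|00⟩ + (-0.1282 - 0.2328i)|01⟩ - 0.3395|10⟩ + (0.02799 - 0.09665i)|11⟩

C-T leaves the control-|0⟩ kets |00⟩, |01⟩ unchanged and applies T to qubit 1 on the control-|1⟩ pair (|10⟩, |11⟩).
T = [[1, 0], [0, (1/√2 + (1/√2)i)]].
With a = amp(|10⟩) = -0.3395 and b = amp(|11⟩) = (-0.04855 - 0.08814i):
new amp(|10⟩) = (1)·a = -0.3395
new amp(|11⟩) = (1/√2 + (1/√2)i)·b = (0.02799 - 0.09665i)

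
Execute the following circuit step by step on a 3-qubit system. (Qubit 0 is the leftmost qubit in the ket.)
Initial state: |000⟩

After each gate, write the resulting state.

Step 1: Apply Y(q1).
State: i|010⟩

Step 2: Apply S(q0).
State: i|010⟩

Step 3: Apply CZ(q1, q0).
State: i|010⟩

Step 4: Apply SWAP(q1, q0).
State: i|100⟩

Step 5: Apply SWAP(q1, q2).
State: i|100⟩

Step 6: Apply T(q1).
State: i|100⟩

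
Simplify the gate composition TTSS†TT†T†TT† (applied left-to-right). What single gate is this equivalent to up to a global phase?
T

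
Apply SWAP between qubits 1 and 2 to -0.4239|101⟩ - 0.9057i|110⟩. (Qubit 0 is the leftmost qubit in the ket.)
-0.9057i|101⟩ - 0.4239|110⟩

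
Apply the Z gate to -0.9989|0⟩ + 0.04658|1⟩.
-0.9989|0⟩ - 0.04658|1⟩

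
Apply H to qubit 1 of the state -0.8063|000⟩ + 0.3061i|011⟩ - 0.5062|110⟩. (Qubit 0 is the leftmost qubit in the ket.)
-0.5701|000⟩ + 0.2164i|001⟩ - 0.5701|010⟩ - 0.2164i|011⟩ - 0.3579|100⟩ + 0.3579|110⟩

H on qubit 1 mixes each pair of kets that differ only in qubit 1: amplitudes (a, b) of (|…0…⟩, |…1…⟩) become ((a + b)/√2, (a − b)/√2). Kets absent from the input have amplitude 0.
(|000⟩, |010⟩): (a, b) = (-0.8063, 0) → (-0.5701, -0.5701)
(|001⟩, |011⟩): (a, b) = (0, 0.3061i) → (0.2164i, -0.2164i)
(|100⟩, |110⟩): (a, b) = (0, -0.5062) → (-0.3579, 0.3579)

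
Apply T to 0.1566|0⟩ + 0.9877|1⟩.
0.1566|0⟩ + (0.6984 + 0.6984i)|1⟩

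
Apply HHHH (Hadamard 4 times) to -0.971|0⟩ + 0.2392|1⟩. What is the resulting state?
-0.971|0⟩ + 0.2392|1⟩

H² = I, so an even number of Hadamards cancels: H^4 = I and the state is unchanged.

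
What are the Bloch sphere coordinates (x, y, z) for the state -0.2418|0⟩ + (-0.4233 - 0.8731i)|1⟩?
(0.2047, 0.4222, -0.883)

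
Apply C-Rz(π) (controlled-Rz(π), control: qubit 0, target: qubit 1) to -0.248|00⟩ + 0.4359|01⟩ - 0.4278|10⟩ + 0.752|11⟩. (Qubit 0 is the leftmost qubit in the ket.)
-0.248|00⟩ + 0.4359|01⟩ + 0.4278i|10⟩ + 0.752i|11⟩

C-Rz(π) leaves the control-|0⟩ kets |00⟩, |01⟩ unchanged and applies Rz(π) to qubit 1 on the control-|1⟩ pair (|10⟩, |11⟩).
Rz(π) = [[e^(−iθ/2), 0], [0, e^(iθ/2)]] with e^(±iθ/2) = cos(θ/2) ± i·sin(θ/2); θ = π, cos(θ/2) ≈ 0, sin(θ/2) ≈ 1.
With a = amp(|10⟩) = -0.4278 and b = amp(|11⟩) = 0.752:
new amp(|10⟩) = (-i)·a = 0.4278i
new amp(|11⟩) = (i)·b = 0.752i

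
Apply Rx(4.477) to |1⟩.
-0.7852i|0⟩ - 0.6192|1⟩

Rx(4.477) = [[cos(θ/2), −i·sin(θ/2)], [−i·sin(θ/2), cos(θ/2)]]; θ = 4.477, cos(θ/2) ≈ -0.619184, sin(θ/2) ≈ 0.785246.
With a = amp(|0⟩) = 0 and b = amp(|1⟩) = 1:
new amp(|0⟩) = (-0.619184)·a + (-0.785246i)·b = -0.7852i
new amp(|1⟩) = (-0.785246i)·a + (-0.619184)·b = -0.6192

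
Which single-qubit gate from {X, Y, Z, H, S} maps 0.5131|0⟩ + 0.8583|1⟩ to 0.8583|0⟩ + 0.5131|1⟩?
X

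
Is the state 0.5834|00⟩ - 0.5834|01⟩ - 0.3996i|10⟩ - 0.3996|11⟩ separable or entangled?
Entangled

Writing the state as a|00⟩ + b|01⟩ + c|10⟩ + d|11⟩, it is a product state iff ad − bc = 0.
Here (a, b, c, d) = (0.5834, -0.5834, -0.3996i, -0.3996): ad − bc = (0.5834)(-0.3996) − (-0.5834)(-0.3996i) = (-0.2331 - 0.2331i) ≠ 0, so the state is entangled.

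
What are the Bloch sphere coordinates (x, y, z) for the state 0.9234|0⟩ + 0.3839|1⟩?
(0.709, 0, 0.7053)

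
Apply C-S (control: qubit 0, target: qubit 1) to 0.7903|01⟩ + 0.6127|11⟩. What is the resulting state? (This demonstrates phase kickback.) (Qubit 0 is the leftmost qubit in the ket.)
0.7903|01⟩ + 0.6127i|11⟩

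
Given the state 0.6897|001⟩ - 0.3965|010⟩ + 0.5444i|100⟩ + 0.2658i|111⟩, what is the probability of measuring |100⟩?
0.2964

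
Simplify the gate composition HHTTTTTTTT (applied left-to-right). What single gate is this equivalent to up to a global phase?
I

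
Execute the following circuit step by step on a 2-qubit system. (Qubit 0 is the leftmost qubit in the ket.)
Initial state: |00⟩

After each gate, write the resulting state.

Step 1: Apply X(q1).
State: |01⟩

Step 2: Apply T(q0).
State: |01⟩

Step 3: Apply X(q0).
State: |11⟩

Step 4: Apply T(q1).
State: (1/√2 + (1/√2)i)|11⟩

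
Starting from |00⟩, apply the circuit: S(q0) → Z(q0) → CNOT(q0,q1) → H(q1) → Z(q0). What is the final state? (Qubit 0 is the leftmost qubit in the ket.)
1/√2|00⟩ + 1/√2|01⟩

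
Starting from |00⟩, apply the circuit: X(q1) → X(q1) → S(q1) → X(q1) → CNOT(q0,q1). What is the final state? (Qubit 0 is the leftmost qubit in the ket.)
|01⟩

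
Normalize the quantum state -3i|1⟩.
-i|1⟩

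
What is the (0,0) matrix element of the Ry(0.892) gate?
0.9022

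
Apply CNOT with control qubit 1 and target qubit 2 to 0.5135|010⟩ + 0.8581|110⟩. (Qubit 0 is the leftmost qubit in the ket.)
0.5135|011⟩ + 0.8581|111⟩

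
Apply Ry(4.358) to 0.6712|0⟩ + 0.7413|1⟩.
-0.9919|0⟩ + 0.1273|1⟩

Ry(4.358) = [[cos(θ/2), −sin(θ/2)], [sin(θ/2), cos(θ/2)]]; θ = 4.358, cos(θ/2) ≈ -0.571394, sin(θ/2) ≈ 0.820676.
With a = amp(|0⟩) = 0.6712 and b = amp(|1⟩) = 0.7413:
new amp(|0⟩) = (-0.571394)·a + (-0.820676)·b = -0.9919
new amp(|1⟩) = (0.820676)·a + (-0.571394)·b = 0.1273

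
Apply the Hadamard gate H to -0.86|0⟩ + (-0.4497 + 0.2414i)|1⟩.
(-0.9261 + 0.1707i)|0⟩ + (-0.2901 - 0.1707i)|1⟩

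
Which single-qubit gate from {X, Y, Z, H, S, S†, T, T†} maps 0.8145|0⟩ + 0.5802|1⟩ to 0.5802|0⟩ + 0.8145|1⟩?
X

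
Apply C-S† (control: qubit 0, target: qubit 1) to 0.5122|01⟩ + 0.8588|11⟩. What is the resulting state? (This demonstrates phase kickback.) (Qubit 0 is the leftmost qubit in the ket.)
0.5122|01⟩ - 0.8588i|11⟩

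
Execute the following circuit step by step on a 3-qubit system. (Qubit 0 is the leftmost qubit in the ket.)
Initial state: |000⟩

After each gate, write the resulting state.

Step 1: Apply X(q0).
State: |100⟩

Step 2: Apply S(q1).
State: |100⟩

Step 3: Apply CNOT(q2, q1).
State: |100⟩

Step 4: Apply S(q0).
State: i|100⟩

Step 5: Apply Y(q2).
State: -|101⟩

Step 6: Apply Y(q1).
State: -i|111⟩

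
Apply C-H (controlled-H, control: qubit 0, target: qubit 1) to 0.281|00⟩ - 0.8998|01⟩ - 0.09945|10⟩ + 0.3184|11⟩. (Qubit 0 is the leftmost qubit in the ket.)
0.281|00⟩ - 0.8998|01⟩ + 0.1548|10⟩ - 0.2955|11⟩

C-H leaves the control-|0⟩ kets |00⟩, |01⟩ unchanged and applies H to qubit 1 on the control-|1⟩ pair (|10⟩, |11⟩).
H = [[1/√2, 1/√2], [1/√2, -1/√2]].
With a = amp(|10⟩) = -0.09945 and b = amp(|11⟩) = 0.3184:
new amp(|10⟩) = (1/√2)·a + (1/√2)·b = 0.1548
new amp(|11⟩) = (1/√2)·a + (-1/√2)·b = -0.2955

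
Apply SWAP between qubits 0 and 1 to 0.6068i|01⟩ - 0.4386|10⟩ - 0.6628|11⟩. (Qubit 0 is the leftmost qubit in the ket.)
-0.4386|01⟩ + 0.6068i|10⟩ - 0.6628|11⟩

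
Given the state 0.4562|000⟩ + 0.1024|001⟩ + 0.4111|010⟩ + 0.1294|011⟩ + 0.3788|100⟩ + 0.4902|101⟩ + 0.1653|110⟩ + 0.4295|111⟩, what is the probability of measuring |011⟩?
0.01674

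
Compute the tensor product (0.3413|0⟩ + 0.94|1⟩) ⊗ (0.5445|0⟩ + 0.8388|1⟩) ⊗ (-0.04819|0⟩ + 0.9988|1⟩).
-0.008956|000⟩ + 0.1856|001⟩ - 0.0138|010⟩ + 0.2859|011⟩ - 0.02467|100⟩ + 0.5112|101⟩ - 0.038|110⟩ + 0.7875|111⟩

amp(|b₁b₂…⟩) = product of the factor amplitudes for bits b₁, b₂, …; only kets whose every factor amplitude is nonzero survive.
|000⟩: (0.3413)(0.5445)(-0.04819) = -0.008956
|001⟩: (0.3413)(0.5445)(0.9988) = 0.1856
|010⟩: (0.3413)(0.8388)(-0.04819) = -0.0138
|011⟩: (0.3413)(0.8388)(0.9988) = 0.2859
|100⟩: (0.94)(0.5445)(-0.04819) = -0.02467
|101⟩: (0.94)(0.5445)(0.9988) = 0.5112
|110⟩: (0.94)(0.8388)(-0.04819) = -0.038
|111⟩: (0.94)(0.8388)(0.9988) = 0.7875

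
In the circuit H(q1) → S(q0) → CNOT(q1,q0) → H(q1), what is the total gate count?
4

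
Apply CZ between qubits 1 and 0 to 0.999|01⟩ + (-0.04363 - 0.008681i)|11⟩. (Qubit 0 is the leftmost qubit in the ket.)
0.999|01⟩ + (0.04363 + 0.008681i)|11⟩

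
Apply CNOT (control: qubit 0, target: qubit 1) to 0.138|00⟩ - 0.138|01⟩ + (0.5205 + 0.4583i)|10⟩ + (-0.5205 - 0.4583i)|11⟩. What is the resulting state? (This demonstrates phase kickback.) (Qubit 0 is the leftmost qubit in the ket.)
0.138|00⟩ - 0.138|01⟩ + (-0.5205 - 0.4583i)|10⟩ + (0.5205 + 0.4583i)|11⟩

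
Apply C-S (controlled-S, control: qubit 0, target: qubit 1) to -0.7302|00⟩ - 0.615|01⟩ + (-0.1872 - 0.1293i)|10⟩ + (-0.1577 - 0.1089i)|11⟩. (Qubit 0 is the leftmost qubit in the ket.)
-0.7302|00⟩ - 0.615|01⟩ + (-0.1872 - 0.1293i)|10⟩ + (0.1089 - 0.1577i)|11⟩

C-S leaves the control-|0⟩ kets |00⟩, |01⟩ unchanged and applies S to qubit 1 on the control-|1⟩ pair (|10⟩, |11⟩).
S = [[1, 0], [0, i]].
With a = amp(|10⟩) = (-0.1872 - 0.1293i) and b = amp(|11⟩) = (-0.1577 - 0.1089i):
new amp(|10⟩) = (1)·a = (-0.1872 - 0.1293i)
new amp(|11⟩) = (i)·b = (0.1089 - 0.1577i)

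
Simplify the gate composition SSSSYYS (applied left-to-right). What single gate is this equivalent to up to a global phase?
S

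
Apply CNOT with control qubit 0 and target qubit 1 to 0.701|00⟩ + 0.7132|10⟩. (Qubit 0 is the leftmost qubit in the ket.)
0.701|00⟩ + 0.7132|11⟩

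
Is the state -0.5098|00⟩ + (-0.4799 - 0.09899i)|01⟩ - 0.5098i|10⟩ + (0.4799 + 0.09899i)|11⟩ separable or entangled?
Entangled

Writing the state as a|00⟩ + b|01⟩ + c|10⟩ + d|11⟩, it is a product state iff ad − bc = 0.
Here (a, b, c, d) = (-0.5098, (-0.4799 - 0.09899i), -0.5098i, (0.4799 + 0.09899i)): ad − bc = (-0.5098)(0.4799 + 0.09899i) − (-0.4799 - 0.09899i)(-0.5098i) = (-0.1942 - 0.2951i) ≠ 0, so the state is entangled.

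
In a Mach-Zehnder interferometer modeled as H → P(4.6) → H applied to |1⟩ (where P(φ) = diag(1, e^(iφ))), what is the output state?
(0.5561 + 0.4968i)|0⟩ + (0.4439 - 0.4968i)|1⟩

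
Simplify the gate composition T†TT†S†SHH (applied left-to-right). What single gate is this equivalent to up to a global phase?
T†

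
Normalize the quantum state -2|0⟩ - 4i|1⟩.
-1/√5|0⟩ - 0.8944i|1⟩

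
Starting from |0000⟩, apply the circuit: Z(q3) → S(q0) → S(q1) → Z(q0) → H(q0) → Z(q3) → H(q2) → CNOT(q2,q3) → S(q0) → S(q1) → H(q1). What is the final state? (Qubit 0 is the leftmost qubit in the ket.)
1/√8|0000⟩ + 1/√8|0011⟩ + 1/√8|0100⟩ + 1/√8|0111⟩ + (1/√8)i|1000⟩ + (1/√8)i|1011⟩ + (1/√8)i|1100⟩ + (1/√8)i|1111⟩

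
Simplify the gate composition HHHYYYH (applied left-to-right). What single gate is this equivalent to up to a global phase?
Y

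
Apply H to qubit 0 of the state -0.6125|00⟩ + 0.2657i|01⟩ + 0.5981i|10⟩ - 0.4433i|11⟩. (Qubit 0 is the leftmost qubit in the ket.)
(-0.4331 + 0.4229i)|00⟩ - 0.1256i|01⟩ + (-0.4331 - 0.4229i)|10⟩ + 0.5013i|11⟩

H on qubit 0 mixes each pair of kets that differ only in qubit 0: amplitudes (a, b) of (|…0…⟩, |…1…⟩) become ((a + b)/√2, (a − b)/√2). Kets absent from the input have amplitude 0.
(|00⟩, |10⟩): (a, b) = (-0.6125, 0.5981i) → ((-0.4331 + 0.4229i), (-0.4331 - 0.4229i))
(|01⟩, |11⟩): (a, b) = (0.2657i, -0.4433i) → (-0.1256i, 0.5013i)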